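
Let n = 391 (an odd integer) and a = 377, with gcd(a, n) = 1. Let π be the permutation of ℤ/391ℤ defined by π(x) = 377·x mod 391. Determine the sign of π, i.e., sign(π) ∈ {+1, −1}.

Trace 116: π^k(116) = [116, 331, 58, 361, 29, 376, 210] for k=0..6.
6 cycles of lengths [176, 176, 16, 11, 11, 1].
sign(π) = (−1)^{n − #cycles} = (−1)^{391−6} = (−1)^385 = -1.

-1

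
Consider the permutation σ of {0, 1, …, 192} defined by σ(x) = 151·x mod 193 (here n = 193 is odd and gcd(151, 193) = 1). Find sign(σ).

+1

Orbit of 72 under x↦151x: [72, 64, 14, 184, 185, 143, 170]… (length divides ord_193(151)).
7 cycles of lengths [32, 32, 32, 32, 32, 32, 1].
sign(π) = (−1)^{n − #cycles} = (−1)^{193−7} = (−1)^186 = +1.
Zolotarev: (151|193) = +1, matching the cycle-count sign.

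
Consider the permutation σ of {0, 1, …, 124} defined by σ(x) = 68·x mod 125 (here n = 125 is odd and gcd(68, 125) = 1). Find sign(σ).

-1

Start at x=1: 1 → 68 → 124 → 57 → 1 (one orbit).
Cycle lengths of π_68 on ℤ/125ℤ: [4, 4, 4, 4, 4, 4, 4, 4, 4, 4, 4, 4, 4, 4, 4, 4, 4, 4, 4, 4, 4, 4, 4, 4, 4, 4, 4, 4, 4, 4, 4, 1]; 32 cycles in total.
125 − 32 = 93 transpositions; sign(π) = (−1)^93 = -1.
The Jacobi symbol (68|125) = -1 (Zolotarev) agrees.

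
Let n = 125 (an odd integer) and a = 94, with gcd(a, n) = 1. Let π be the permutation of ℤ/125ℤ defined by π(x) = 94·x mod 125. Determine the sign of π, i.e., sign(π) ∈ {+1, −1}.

+1

Orbit of 41 under x↦94x: [41, 104, 26, 69, 111, 59, 46]… (length divides ord_125(94)).
Cycle type of π: 50×2 + 10×2 + 2×2 + 1; total 7 cycles.
With 7 cycles on 125 points, sign = (−1)^{125−7} = +1.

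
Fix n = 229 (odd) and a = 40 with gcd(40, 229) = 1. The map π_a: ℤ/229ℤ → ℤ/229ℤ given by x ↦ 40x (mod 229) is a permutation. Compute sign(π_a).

-1

Start at x=172: 172 → 10 → 171 → 199 → 174 → 90 → 165 → … (one orbit).
Decompose π into cycles: lengths [228, 1] (2 cycles, including the fixed point 0).
sign(π) = (−1)^{n − #cycles} = (−1)^{229−2} = (−1)^227 = -1.
Zolotarev: (40|229) = -1, matching the cycle-count sign.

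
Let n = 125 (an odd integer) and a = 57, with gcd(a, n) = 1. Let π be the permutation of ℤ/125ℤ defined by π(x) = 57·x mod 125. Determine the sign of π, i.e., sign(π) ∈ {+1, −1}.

Trace 68: π^k(68) = [68, 1, 57, 124] for k=0..3.
Cycle lengths of π_57 on ℤ/125ℤ: [4, 4, 4, 4, 4, 4, 4, 4, 4, 4, 4, 4, 4, 4, 4, 4, 4, 4, 4, 4, 4, 4, 4, 4, 4, 4, 4, 4, 4, 4, 4, 1]; 32 cycles in total.
Σ(ℓ_i−1) = 125−32 = 93; sign = (−1)^93 = -1.

-1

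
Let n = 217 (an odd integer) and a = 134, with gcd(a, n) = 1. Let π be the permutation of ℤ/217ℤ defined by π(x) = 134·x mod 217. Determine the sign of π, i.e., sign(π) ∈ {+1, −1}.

+1

Orbit of 183 under x↦134x: [183, 1, 134, 162, 8, 204, 211]… (length divides ord_217(134)).
π_134 has 21 disjoint cycles with lengths [15, 15, 15, 15, 15, 15, 15, 15, 15, 15, 15, 15, 15, 15, 1, 1, 1, 1, 1, 1, 1] on {0,…,216}.
n − c = 217 − 21 = 196; sign = (−1)^196 = +1.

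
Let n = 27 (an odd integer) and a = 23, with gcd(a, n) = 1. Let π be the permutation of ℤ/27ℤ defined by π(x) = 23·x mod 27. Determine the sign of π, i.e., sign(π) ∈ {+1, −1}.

-1

Orbit of 10 under x↦23x: [10, 14, 25, 8, 22, 20, 1]… (length divides ord_27(23)).
4 cycles of lengths [18, 6, 2, 1].
sign(π) = (−1)^{n − #cycles} = (−1)^{27−4} = (−1)^23 = -1.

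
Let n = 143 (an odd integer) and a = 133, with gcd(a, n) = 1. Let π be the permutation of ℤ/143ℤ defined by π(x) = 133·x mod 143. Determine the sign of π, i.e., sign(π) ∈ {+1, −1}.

Trace 100: π^k(100) = [100, 1, 133] for k=0..2.
55 cycles of lengths [3, 3, 3, 3, 3, 3, 3, 3, 3, 3, 3, 3, 3, 3, 3, 3, 3, 3, 3, 3, 3, 3, 3, 3, 3, 3, 3, 3, 3, 3, 3, 3, 3, 3, 3, 3, 3, 3, 3, 3, 3, 3, 3, 3, 1, 1, 1, 1, 1, 1, 1, 1, 1, 1, 1].
n − c = 143 − 55 = 88; sign = (−1)^88 = +1.

+1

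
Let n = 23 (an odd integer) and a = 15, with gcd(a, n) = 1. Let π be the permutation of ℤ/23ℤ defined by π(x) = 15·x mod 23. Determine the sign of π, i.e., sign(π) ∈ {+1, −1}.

-1

Trace 16: π^k(16) = [16, 10, 12, 19, 9, 20, 1] for k=0..6.
Decompose π into cycles: lengths [22, 1] (2 cycles, including the fixed point 0).
n − c = 23 − 2 = 21; sign = (−1)^21 = -1.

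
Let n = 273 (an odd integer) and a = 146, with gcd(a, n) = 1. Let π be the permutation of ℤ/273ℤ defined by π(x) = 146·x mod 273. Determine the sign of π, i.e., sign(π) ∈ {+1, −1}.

+1

Orbit of 211 under x↦146x: [211, 230, 1, 146, 22, 209]… (length divides ord_273(146)).
Cycle type of π: 6×40 + 3×4 + 2×10 + 1; total 55 cycles.
Σ(ℓ_i−1) = 273−55 = 218; sign = (−1)^218 = +1.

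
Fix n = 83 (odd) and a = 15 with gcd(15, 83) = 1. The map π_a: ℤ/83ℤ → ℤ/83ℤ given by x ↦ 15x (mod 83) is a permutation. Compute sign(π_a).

Trace 47: π^k(47) = [47, 41, 34, 12, 14, 44, 79] for k=0..6.
2 cycles of lengths [82, 1].
With 2 cycles on 83 points, sign = (−1)^{83−2} = -1.

-1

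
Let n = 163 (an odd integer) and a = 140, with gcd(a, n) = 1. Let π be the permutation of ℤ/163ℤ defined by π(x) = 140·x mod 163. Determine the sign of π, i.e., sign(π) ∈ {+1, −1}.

+1

Start at x=38: 38 → 104 → 53 → 85 → 1 → 140 → 40 → … (one orbit).
Decompose π into cycles: lengths [9, 9, 9, 9, 9, 9, 9, 9, 9, 9, 9, 9, 9, 9, 9, 9, 9, 9, 1] (19 cycles, including the fixed point 0).
163 − 19 = 144 transpositions; sign(π) = (−1)^144 = +1.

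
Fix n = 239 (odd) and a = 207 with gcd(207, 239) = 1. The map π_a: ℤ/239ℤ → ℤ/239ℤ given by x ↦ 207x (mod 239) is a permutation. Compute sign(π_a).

-1

Trace 193: π^k(193) = [193, 38, 218, 194, 6, 47, 169] for k=0..6.
2 cycles of lengths [238, 1].
With 2 cycles on 239 points, sign = (−1)^{239−2} = -1.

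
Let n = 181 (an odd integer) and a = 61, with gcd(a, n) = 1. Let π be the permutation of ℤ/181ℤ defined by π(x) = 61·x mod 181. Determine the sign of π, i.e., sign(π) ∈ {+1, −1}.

Orbit of 138 under x↦61x: [138, 92, 1, 61, 101, 7, 65]… (length divides ord_181(61)).
6 cycles of lengths [36, 36, 36, 36, 36, 1].
6 cycles on 181: each ℓ→(−1)^(ℓ−1), product (−1)^175 = -1.
Via Zolotarev, sign(π_{61}) = (61|181) = -1.

-1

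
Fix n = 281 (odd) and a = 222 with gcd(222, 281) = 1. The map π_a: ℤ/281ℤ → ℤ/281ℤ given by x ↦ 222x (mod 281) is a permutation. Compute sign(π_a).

Trace 1: π^k(1) = [1, 222, 109, 32, 79, 116, 181] for k=0..6.
Cycle type of π: 14×20 + 1; total 21 cycles.
n − c = 281 − 21 = 260; sign = (−1)^260 = +1.
Zolotarev: (222|281) = +1, matching the cycle-count sign.

+1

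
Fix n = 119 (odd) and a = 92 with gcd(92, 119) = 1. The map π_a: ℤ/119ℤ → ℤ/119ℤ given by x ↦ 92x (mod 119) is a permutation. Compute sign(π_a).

Trace 8: π^k(8) = [8, 22, 1, 92, 15, 71, 106] for k=0..6.
The orbit structure of x ↦ 92x mod 119: 14 orbits of sizes [16, 16, 16, 16, 16, 16, 16, 1, 1, 1, 1, 1, 1, 1].
n − c = 119 − 14 = 105; sign = (−1)^105 = -1.
Check: (92/119) = -1 by Zolotarev.

-1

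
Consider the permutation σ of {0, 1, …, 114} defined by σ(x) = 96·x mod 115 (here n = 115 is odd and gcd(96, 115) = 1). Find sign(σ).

+1

Orbit of 96 under x↦96x: [96, 16, 41, 26, 81, 71, 31]… (length divides ord_115(96)).
Decompose π into cycles: lengths [11, 11, 11, 11, 11, 11, 11, 11, 11, 11, 1, 1, 1, 1, 1] (15 cycles, including the fixed point 0).
15 cycles on 115: each ℓ→(−1)^(ℓ−1), product (−1)^100 = +1.
Check: (96/115) = +1 by Zolotarev.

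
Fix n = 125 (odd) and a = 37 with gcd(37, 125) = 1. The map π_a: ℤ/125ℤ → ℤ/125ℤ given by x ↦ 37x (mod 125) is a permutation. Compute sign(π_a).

-1

Orbit of 12 under x↦37x: [12, 69, 53, 86, 57, 109, 33]… (length divides ord_125(37)).
The orbit structure of x ↦ 37x mod 125: 4 orbits of sizes [100, 20, 4, 1].
125 − 4 = 121 transpositions; sign(π) = (−1)^121 = -1.
The Jacobi symbol (37|125) = -1 (Zolotarev) agrees.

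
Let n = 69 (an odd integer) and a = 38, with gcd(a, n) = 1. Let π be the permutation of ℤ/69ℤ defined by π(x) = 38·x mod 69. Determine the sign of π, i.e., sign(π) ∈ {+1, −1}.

Trace 44: π^k(44) = [44, 16, 56, 58, 65, 55, 20] for k=0..6.
5 cycles of lengths [22, 22, 22, 2, 1].
With 5 cycles on 69 points, sign = (−1)^{69−5} = +1.

+1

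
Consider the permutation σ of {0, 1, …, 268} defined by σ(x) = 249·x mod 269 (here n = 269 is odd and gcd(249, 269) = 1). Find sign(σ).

+1

Orbit of 166 under x↦249x: [166, 177, 226, 53, 16, 218, 213]… (length divides ord_269(249)).
5 cycles of lengths [67, 67, 67, 67, 1].
269 − 5 = 264 transpositions; sign(π) = (−1)^264 = +1.
The Jacobi symbol (249|269) = +1 (Zolotarev) agrees.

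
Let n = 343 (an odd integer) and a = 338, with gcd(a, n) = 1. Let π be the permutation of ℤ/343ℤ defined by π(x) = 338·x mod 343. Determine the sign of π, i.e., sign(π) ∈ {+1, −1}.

+1

Trace 36: π^k(36) = [36, 163, 214, 302, 205, 4, 323] for k=0..6.
Cycle lengths of π_338 on ℤ/343ℤ: [147, 147, 21, 21, 3, 3, 1]; 7 cycles in total.
With 7 cycles on 343 points, sign = (−1)^{343−7} = +1.
Via Zolotarev, sign(π_{338}) = (338|343) = +1.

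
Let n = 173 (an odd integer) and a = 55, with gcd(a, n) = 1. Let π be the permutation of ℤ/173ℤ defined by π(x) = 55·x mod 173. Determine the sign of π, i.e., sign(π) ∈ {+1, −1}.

+1

Trace 135: π^k(135) = [135, 159, 95, 35, 22, 172, 118] for k=0..6.
The orbit structure of x ↦ 55x mod 173: 3 orbits of sizes [86, 86, 1].
173 − 3 = 170 transpositions; sign(π) = (−1)^170 = +1.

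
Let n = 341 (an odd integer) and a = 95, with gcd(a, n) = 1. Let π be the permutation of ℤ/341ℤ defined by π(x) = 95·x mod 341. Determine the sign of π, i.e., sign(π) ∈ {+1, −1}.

Trace 159: π^k(159) = [159, 101, 47, 32, 312, 314, 163] for k=0..6.
Decompose π into cycles: lengths [10, 10, 10, 10, 10, 10, 10, 10, 10, 10, 10, 10, 10, 10, 10, 10, 10, 10, 10, 10, 10, 10, 10, 10, 10, 10, 10, 10, 10, 10, 10, 5, 5, 5, 5, 5, 5, 1] (38 cycles, including the fixed point 0).
341 − 38 = 303 transpositions; sign(π) = (−1)^303 = -1.

-1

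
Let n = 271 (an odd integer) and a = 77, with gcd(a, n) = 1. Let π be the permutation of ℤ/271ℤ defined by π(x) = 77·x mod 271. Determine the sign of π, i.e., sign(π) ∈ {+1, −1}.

+1

Orbit of 25 under x↦77x: [25, 28, 259, 160, 125, 140, 211]… (length divides ord_271(77)).
Cycle type of π: 27×10 + 1; total 11 cycles.
n − c = 271 − 11 = 260; sign = (−1)^260 = +1.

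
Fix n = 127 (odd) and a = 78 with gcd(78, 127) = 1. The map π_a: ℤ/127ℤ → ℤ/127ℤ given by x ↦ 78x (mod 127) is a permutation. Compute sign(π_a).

-1

Trace 11: π^k(11) = [11, 96, 122, 118, 60, 108, 42] for k=0..6.
Cycle type of π: 126 + 1; total 2 cycles.
n − c = 127 − 2 = 125; sign = (−1)^125 = -1.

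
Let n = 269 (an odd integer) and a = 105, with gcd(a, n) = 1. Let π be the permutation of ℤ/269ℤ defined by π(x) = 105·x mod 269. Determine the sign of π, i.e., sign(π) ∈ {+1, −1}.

+1

Start at x=21: 21 → 53 → 185 → 57 → 67 → 41 → 1 → … (one orbit).
5 cycles of lengths [67, 67, 67, 67, 1].
Σ(ℓ_i−1) = 269−5 = 264; sign = (−1)^264 = +1.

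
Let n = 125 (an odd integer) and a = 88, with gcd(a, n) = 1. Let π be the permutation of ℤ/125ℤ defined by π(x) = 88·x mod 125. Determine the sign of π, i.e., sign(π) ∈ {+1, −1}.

-1

Trace 73: π^k(73) = [73, 49, 62, 81, 3, 14, 107] for k=0..6.
Decompose π into cycles: lengths [100, 20, 4, 1] (4 cycles, including the fixed point 0).
n − c = 125 − 4 = 121; sign = (−1)^121 = -1.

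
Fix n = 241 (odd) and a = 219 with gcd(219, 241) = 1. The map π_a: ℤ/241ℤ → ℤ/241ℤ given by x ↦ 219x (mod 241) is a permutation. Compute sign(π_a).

Orbit of 230 under x↦219x: [230, 1, 219, 2, 197, 4, 153]… (length divides ord_241(219)).
Cycle lengths of π_219 on ℤ/241ℤ: [48, 48, 48, 48, 48, 1]; 6 cycles in total.
n − c = 241 − 6 = 235; sign = (−1)^235 = -1.

-1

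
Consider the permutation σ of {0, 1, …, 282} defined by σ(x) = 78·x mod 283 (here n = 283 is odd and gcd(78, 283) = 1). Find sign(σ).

Trace 60: π^k(60) = [60, 152, 253, 207, 15, 38, 134] for k=0..6.
Decompose π into cycles: lengths [47, 47, 47, 47, 47, 47, 1] (7 cycles, including the fixed point 0).
283 − 7 = 276 transpositions; sign(π) = (−1)^276 = +1.
Zolotarev: (78|283) = +1, matching the cycle-count sign.

+1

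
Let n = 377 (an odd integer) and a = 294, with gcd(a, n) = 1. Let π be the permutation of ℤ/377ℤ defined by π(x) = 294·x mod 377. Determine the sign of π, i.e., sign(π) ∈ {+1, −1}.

Orbit of 181 under x↦294x: [181, 57, 170, 216, 168, 5, 339]… (length divides ord_377(294)).
Decompose π into cycles: lengths [28, 28, 28, 28, 28, 28, 28, 28, 28, 28, 28, 28, 14, 14, 4, 4, 4, 1] (18 cycles, including the fixed point 0).
18 cycles on 377: each ℓ→(−1)^(ℓ−1), product (−1)^359 = -1.

-1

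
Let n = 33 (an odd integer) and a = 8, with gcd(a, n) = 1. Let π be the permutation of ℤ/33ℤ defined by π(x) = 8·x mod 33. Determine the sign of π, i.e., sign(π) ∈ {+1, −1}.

+1

Orbit of 16 under x↦8x: [16, 29, 1, 8, 31, 17, 4]… (length divides ord_33(8)).
Cycle lengths of π_8 on ℤ/33ℤ: [10, 10, 10, 2, 1]; 5 cycles in total.
5 cycles on 33: each ℓ→(−1)^(ℓ−1), product (−1)^28 = +1.
(8|33)_J = +1 (Zolotarev's lemma cross-check).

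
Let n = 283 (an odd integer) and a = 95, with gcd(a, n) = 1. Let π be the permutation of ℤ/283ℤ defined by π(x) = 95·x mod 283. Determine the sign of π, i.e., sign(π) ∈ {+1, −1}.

Start at x=71: 71 → 236 → 63 → 42 → 28 → 113 → 264 → … (one orbit).
Cycle type of π: 141×2 + 1; total 3 cycles.
283 − 3 = 280 transpositions; sign(π) = (−1)^280 = +1.
Via Zolotarev, sign(π_{95}) = (95|283) = +1.

+1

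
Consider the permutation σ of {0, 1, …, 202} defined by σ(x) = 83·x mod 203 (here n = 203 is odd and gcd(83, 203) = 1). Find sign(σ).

-1

Orbit of 190 under x↦83x: [190, 139, 169, 20, 36, 146, 141]… (length divides ord_203(83)).
The orbit structure of x ↦ 83x mod 203: 20 orbits of sizes [14, 14, 14, 14, 14, 14, 14, 14, 14, 14, 14, 14, 7, 7, 7, 7, 2, 2, 2, 1].
20 cycles on 203: each ℓ→(−1)^(ℓ−1), product (−1)^183 = -1.
Via Zolotarev, sign(π_{83}) = (83|203) = -1.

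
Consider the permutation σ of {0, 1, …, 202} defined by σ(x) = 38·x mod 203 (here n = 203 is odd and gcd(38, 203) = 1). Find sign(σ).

-1

Trace 30: π^k(30) = [30, 125, 81, 33, 36, 150, 16] for k=0..6.
Decompose π into cycles: lengths [42, 42, 42, 42, 14, 14, 6, 1] (8 cycles, including the fixed point 0).
203 − 8 = 195 transpositions; sign(π) = (−1)^195 = -1.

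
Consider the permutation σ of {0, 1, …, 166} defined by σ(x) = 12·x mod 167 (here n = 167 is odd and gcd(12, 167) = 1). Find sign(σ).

Trace 115: π^k(115) = [115, 44, 27, 157, 47, 63, 88] for k=0..6.
The orbit structure of x ↦ 12x mod 167: 3 orbits of sizes [83, 83, 1].
With 3 cycles on 167 points, sign = (−1)^{167−3} = +1.
Zolotarev: (12|167) = +1, matching the cycle-count sign.

+1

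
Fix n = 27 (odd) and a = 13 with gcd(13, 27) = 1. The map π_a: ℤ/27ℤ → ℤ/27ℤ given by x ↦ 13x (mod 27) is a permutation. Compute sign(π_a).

+1

Orbit of 19 under x↦13x: [19, 4, 25, 1, 13, 7, 10]… (length divides ord_27(13)).
Cycle type of π: 9×2 + 3×2 + 1×3; total 7 cycles.
Σ(ℓ_i−1) = 27−7 = 20; sign = (−1)^20 = +1.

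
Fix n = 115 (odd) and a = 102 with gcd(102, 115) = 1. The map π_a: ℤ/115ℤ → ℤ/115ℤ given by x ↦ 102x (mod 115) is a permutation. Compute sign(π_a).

Start at x=41: 41 → 42 → 29 → 83 → 71 → 112 → 39 → … (one orbit).
Decompose π into cycles: lengths [44, 44, 22, 4, 1] (5 cycles, including the fixed point 0).
With 5 cycles on 115 points, sign = (−1)^{115−5} = +1.
The Jacobi symbol (102|115) = +1 (Zolotarev) agrees.

+1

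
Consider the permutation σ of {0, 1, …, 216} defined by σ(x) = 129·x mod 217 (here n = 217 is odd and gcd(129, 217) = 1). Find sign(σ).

-1

Start at x=67: 67 → 180 → 1 → 129 → 149 → 125 → 67 (one orbit).
42 cycles of lengths [6, 6, 6, 6, 6, 6, 6, 6, 6, 6, 6, 6, 6, 6, 6, 6, 6, 6, 6, 6, 6, 6, 6, 6, 6, 6, 6, 6, 6, 6, 6, 3, 3, 3, 3, 3, 3, 3, 3, 3, 3, 1].
217 − 42 = 175 transpositions; sign(π) = (−1)^175 = -1.
Zolotarev: (129|217) = -1, matching the cycle-count sign.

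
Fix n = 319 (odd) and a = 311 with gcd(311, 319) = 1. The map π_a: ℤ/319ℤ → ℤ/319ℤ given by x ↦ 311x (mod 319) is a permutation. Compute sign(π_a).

-1

Trace 71: π^k(71) = [71, 70, 78, 14, 207, 258, 169] for k=0..6.
π_311 has 6 disjoint cycles with lengths [140, 140, 28, 5, 5, 1] on {0,…,318}.
Σ(ℓ_i−1) = 319−6 = 313; sign = (−1)^313 = -1.
(311|319)_J = -1 (Zolotarev's lemma cross-check).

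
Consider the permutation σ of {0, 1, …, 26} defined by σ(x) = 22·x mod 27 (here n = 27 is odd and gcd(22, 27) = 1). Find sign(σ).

Trace 25: π^k(25) = [25, 10, 4, 7, 19, 13, 16] for k=0..6.
π_22 has 7 disjoint cycles with lengths [9, 9, 3, 3, 1, 1, 1] on {0,…,26}.
n − c = 27 − 7 = 20; sign = (−1)^20 = +1.
(22|27)_J = +1 (Zolotarev's lemma cross-check).

+1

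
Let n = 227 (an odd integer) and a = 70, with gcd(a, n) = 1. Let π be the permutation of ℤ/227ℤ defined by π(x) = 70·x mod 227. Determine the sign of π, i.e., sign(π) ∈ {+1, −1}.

Start at x=27: 27 → 74 → 186 → 81 → 222 → 104 → 16 → … (one orbit).
Cycle type of π: 113×2 + 1; total 3 cycles.
sign(π) = (−1)^{n − #cycles} = (−1)^{227−3} = (−1)^224 = +1.

+1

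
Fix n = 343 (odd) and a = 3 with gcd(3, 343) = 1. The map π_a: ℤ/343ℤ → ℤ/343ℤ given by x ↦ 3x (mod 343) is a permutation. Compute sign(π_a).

-1

Start at x=76: 76 → 228 → 341 → 337 → 325 → 289 → 181 → … (one orbit).
4 cycles of lengths [294, 42, 6, 1].
With 4 cycles on 343 points, sign = (−1)^{343−4} = -1.
Via Zolotarev, sign(π_{3}) = (3|343) = -1.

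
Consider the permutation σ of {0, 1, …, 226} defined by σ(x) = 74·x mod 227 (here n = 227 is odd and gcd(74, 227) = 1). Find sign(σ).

+1

Trace 73: π^k(73) = [73, 181, 1, 74, 28, 29, 103] for k=0..6.
Cycle lengths of π_74 on ℤ/227ℤ: [113, 113, 1]; 3 cycles in total.
227 − 3 = 224 transpositions; sign(π) = (−1)^224 = +1.
Zolotarev: (74|227) = +1, matching the cycle-count sign.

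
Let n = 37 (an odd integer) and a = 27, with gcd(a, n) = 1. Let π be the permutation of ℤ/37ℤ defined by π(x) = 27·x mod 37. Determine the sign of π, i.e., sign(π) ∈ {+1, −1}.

Start at x=26: 26 → 36 → 10 → 11 → 1 → 27 → 26 (one orbit).
Decompose π into cycles: lengths [6, 6, 6, 6, 6, 6, 1] (7 cycles, including the fixed point 0).
Σ(ℓ_i−1) = 37−7 = 30; sign = (−1)^30 = +1.
Zolotarev: (27|37) = +1, matching the cycle-count sign.

+1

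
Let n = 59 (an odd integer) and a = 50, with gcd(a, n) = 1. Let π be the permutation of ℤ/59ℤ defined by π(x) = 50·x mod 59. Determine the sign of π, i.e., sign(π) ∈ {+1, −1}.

Trace 16: π^k(16) = [16, 33, 57, 18, 15, 42, 35] for k=0..6.
Cycle type of π: 58 + 1; total 2 cycles.
With 2 cycles on 59 points, sign = (−1)^{59−2} = -1.
The Jacobi symbol (50|59) = -1 (Zolotarev) agrees.

-1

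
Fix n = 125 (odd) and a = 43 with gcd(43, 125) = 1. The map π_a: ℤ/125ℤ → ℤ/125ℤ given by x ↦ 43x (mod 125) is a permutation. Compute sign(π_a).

Start at x=124: 124 → 82 → 26 → 118 → 74 → 57 → 76 → … (one orbit).
Decompose π into cycles: lengths [20, 20, 20, 20, 20, 4, 4, 4, 4, 4, 4, 1] (12 cycles, including the fixed point 0).
Σ(ℓ_i−1) = 125−12 = 113; sign = (−1)^113 = -1.

-1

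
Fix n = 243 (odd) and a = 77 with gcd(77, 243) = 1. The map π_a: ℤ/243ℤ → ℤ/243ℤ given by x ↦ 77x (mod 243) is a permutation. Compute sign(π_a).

Trace 58: π^k(58) = [58, 92, 37, 176, 187, 62, 157] for k=0..6.
π_77 has 6 disjoint cycles with lengths [162, 54, 18, 6, 2, 1] on {0,…,242}.
With 6 cycles on 243 points, sign = (−1)^{243−6} = -1.

-1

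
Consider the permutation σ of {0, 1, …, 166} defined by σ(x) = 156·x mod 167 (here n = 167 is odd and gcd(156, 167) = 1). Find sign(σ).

Orbit of 53 under x↦156x: [53, 85, 67, 98, 91, 1, 156]… (length divides ord_167(156)).
π_156 has 2 disjoint cycles with lengths [166, 1] on {0,…,166}.
n − c = 167 − 2 = 165; sign = (−1)^165 = -1.
The Jacobi symbol (156|167) = -1 (Zolotarev) agrees.

-1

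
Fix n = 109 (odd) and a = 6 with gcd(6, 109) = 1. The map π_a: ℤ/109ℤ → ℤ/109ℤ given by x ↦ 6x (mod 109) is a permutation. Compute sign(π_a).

Trace 20: π^k(20) = [20, 11, 66, 69, 87, 86, 80] for k=0..6.
The orbit structure of x ↦ 6x mod 109: 2 orbits of sizes [108, 1].
109 − 2 = 107 transpositions; sign(π) = (−1)^107 = -1.
Check: (6/109) = -1 by Zolotarev.

-1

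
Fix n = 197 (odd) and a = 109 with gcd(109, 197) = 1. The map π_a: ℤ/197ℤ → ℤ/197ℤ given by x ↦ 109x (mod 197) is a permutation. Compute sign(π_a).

+1

Orbit of 28 under x↦109x: [28, 97, 132, 7, 172, 33, 51]… (length divides ord_197(109)).
π_109 has 3 disjoint cycles with lengths [98, 98, 1] on {0,…,196}.
3 cycles on 197: each ℓ→(−1)^(ℓ−1), product (−1)^194 = +1.
The Jacobi symbol (109|197) = +1 (Zolotarev) agrees.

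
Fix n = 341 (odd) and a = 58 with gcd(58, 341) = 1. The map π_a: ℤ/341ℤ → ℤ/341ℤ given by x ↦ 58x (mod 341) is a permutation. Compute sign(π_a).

Orbit of 126 under x↦58x: [126, 147, 1, 58, 295, 60, 70]… (length divides ord_341(58)).
Cycle type of π: 10×33 + 5×2 + 1; total 36 cycles.
36 cycles on 341: each ℓ→(−1)^(ℓ−1), product (−1)^305 = -1.
(58|341)_J = -1 (Zolotarev's lemma cross-check).

-1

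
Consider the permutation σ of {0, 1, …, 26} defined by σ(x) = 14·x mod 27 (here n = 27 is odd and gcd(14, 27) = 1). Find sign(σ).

-1

Trace 5: π^k(5) = [5, 16, 8, 4, 2, 1, 14] for k=0..6.
Cycle lengths of π_14 on ℤ/27ℤ: [18, 6, 2, 1]; 4 cycles in total.
27 − 4 = 23 transpositions; sign(π) = (−1)^23 = -1.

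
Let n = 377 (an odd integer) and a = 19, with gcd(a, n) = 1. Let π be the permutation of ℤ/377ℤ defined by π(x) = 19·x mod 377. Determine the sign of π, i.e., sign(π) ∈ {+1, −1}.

Orbit of 330 under x↦19x: [330, 238, 375, 339, 32, 231, 242]… (length divides ord_377(19)).
Cycle lengths of π_19 on ℤ/377ℤ: [84, 84, 84, 84, 28, 12, 1]; 7 cycles in total.
sign(π) = (−1)^{n − #cycles} = (−1)^{377−7} = (−1)^370 = +1.
Via Zolotarev, sign(π_{19}) = (19|377) = +1.

+1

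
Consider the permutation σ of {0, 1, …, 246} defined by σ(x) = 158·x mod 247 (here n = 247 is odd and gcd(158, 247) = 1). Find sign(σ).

-1

Trace 237: π^k(237) = [237, 149, 77, 63, 74, 83, 23] for k=0..6.
Cycle lengths of π_158 on ℤ/247ℤ: [36, 36, 36, 36, 36, 36, 12, 9, 9, 1]; 10 cycles in total.
Σ(ℓ_i−1) = 247−10 = 237; sign = (−1)^237 = -1.
The Jacobi symbol (158|247) = -1 (Zolotarev) agrees.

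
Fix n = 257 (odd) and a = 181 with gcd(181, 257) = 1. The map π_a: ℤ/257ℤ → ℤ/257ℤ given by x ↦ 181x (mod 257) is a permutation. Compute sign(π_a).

-1

Start at x=117: 117 → 103 → 139 → 230 → 253 → 47 → 26 → … (one orbit).
The orbit structure of x ↦ 181x mod 257: 2 orbits of sizes [256, 1].
Σ(ℓ_i−1) = 257−2 = 255; sign = (−1)^255 = -1.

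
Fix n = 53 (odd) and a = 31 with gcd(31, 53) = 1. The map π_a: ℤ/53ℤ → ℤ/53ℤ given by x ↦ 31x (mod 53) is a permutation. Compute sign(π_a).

Orbit of 15 under x↦31x: [15, 41, 52, 22, 46, 48, 4]… (length divides ord_53(31)).
Cycle lengths of π_31 on ℤ/53ℤ: [52, 1]; 2 cycles in total.
2 cycles on 53: each ℓ→(−1)^(ℓ−1), product (−1)^51 = -1.
Check: (31/53) = -1 by Zolotarev.

-1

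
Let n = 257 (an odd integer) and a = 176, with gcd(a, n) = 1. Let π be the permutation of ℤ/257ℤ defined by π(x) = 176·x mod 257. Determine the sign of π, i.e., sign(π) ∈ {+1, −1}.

+1

Trace 249: π^k(249) = [249, 134, 197, 234, 64, 213, 223] for k=0..6.
Decompose π into cycles: lengths [64, 64, 64, 64, 1] (5 cycles, including the fixed point 0).
5 cycles on 257: each ℓ→(−1)^(ℓ−1), product (−1)^252 = +1.
Via Zolotarev, sign(π_{176}) = (176|257) = +1.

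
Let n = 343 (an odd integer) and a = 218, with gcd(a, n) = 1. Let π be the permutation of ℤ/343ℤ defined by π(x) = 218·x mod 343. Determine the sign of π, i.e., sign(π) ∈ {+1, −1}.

Start at x=71: 71 → 43 → 113 → 281 → 204 → 225 → 1 → … (one orbit).
The orbit structure of x ↦ 218x mod 343: 19 orbits of sizes [49, 49, 49, 49, 49, 49, 7, 7, 7, 7, 7, 7, 1, 1, 1, 1, 1, 1, 1].
sign(π) = (−1)^{n − #cycles} = (−1)^{343−19} = (−1)^324 = +1.
Via Zolotarev, sign(π_{218}) = (218|343) = +1.

+1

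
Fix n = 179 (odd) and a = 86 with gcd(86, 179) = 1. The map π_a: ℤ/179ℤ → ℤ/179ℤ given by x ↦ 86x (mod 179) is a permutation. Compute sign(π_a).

Trace 71: π^k(71) = [71, 20, 109, 66, 127, 3, 79] for k=0..6.
Decompose π into cycles: lengths [178, 1] (2 cycles, including the fixed point 0).
179 − 2 = 177 transpositions; sign(π) = (−1)^177 = -1.
(86|179)_J = -1 (Zolotarev's lemma cross-check).

-1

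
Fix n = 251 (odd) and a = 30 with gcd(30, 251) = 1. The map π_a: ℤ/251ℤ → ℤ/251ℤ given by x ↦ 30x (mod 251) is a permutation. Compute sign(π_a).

Orbit of 190 under x↦30x: [190, 178, 69, 62, 103, 78, 81]… (length divides ord_251(30)).
π_30 has 2 disjoint cycles with lengths [250, 1] on {0,…,250}.
2 cycles on 251: each ℓ→(−1)^(ℓ−1), product (−1)^249 = -1.

-1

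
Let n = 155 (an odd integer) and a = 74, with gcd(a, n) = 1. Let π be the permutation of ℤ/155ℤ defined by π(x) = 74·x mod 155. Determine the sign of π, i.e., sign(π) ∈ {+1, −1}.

Trace 36: π^k(36) = [36, 29, 131, 84, 16, 99, 41] for k=0..6.
Cycle type of π: 30×5 + 2×2 + 1; total 8 cycles.
n − c = 155 − 8 = 147; sign = (−1)^147 = -1.
Zolotarev: (74|155) = -1, matching the cycle-count sign.

-1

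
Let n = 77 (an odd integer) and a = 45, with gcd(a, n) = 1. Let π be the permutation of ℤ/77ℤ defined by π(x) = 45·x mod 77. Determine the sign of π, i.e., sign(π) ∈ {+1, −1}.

-1

Trace 67: π^k(67) = [67, 12, 1, 45, 23, 34] for k=0..5.
22 cycles of lengths [6, 6, 6, 6, 6, 6, 6, 6, 6, 6, 6, 1, 1, 1, 1, 1, 1, 1, 1, 1, 1, 1].
sign(π) = (−1)^{n − #cycles} = (−1)^{77−22} = (−1)^55 = -1.
The Jacobi symbol (45|77) = -1 (Zolotarev) agrees.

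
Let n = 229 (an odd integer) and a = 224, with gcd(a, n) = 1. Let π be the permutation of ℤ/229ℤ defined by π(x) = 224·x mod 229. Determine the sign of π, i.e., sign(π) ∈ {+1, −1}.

+1

Trace 153: π^k(153) = [153, 151, 161, 111, 132, 27, 94] for k=0..6.
Cycle lengths of π_224 on ℤ/229ℤ: [57, 57, 57, 57, 1]; 5 cycles in total.
sign(π) = (−1)^{n − #cycles} = (−1)^{229−5} = (−1)^224 = +1.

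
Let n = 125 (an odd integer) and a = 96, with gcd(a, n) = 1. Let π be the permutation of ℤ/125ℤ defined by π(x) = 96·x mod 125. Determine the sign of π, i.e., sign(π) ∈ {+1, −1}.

+1

Start at x=11: 11 → 56 → 1 → 96 → 91 → 111 → 31 → … (one orbit).
Cycle type of π: 25×4 + 5×4 + 1×5; total 13 cycles.
13 cycles on 125: each ℓ→(−1)^(ℓ−1), product (−1)^112 = +1.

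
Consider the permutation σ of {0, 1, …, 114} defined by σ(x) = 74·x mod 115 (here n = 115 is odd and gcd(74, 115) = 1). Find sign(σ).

-1

Trace 84: π^k(84) = [84, 6, 99, 81, 14, 1, 74] for k=0..6.
The orbit structure of x ↦ 74x mod 115: 8 orbits of sizes [22, 22, 22, 22, 22, 2, 2, 1].
With 8 cycles on 115 points, sign = (−1)^{115−8} = -1.
Zolotarev: (74|115) = -1, matching the cycle-count sign.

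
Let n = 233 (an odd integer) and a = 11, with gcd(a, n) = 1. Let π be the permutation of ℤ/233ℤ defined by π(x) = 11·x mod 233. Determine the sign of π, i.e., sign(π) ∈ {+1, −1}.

-1

Start at x=194: 194 → 37 → 174 → 50 → 84 → 225 → 145 → … (one orbit).
Cycle lengths of π_11 on ℤ/233ℤ: [232, 1]; 2 cycles in total.
233 − 2 = 231 transpositions; sign(π) = (−1)^231 = -1.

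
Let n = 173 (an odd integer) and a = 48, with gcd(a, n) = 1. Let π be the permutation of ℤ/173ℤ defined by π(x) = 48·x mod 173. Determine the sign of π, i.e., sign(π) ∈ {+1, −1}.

Trace 93: π^k(93) = [93, 139, 98, 33, 27, 85, 101] for k=0..6.
Cycle type of π: 172 + 1; total 2 cycles.
173 − 2 = 171 transpositions; sign(π) = (−1)^171 = -1.
Zolotarev: (48|173) = -1, matching the cycle-count sign.

-1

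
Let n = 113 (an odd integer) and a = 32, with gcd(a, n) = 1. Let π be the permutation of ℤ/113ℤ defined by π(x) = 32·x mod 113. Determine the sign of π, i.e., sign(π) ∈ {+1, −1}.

Trace 2: π^k(2) = [2, 64, 14, 109, 98, 85, 8] for k=0..6.
Cycle lengths of π_32 on ℤ/113ℤ: [28, 28, 28, 28, 1]; 5 cycles in total.
With 5 cycles on 113 points, sign = (−1)^{113−5} = +1.
Check: (32/113) = +1 by Zolotarev.

+1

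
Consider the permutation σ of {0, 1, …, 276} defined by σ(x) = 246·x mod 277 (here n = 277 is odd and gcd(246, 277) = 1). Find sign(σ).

-1

Trace 25: π^k(25) = [25, 56, 203, 78, 75, 168, 55] for k=0..6.
Cycle type of π: 276 + 1; total 2 cycles.
With 2 cycles on 277 points, sign = (−1)^{277−2} = -1.
Check: (246/277) = -1 by Zolotarev.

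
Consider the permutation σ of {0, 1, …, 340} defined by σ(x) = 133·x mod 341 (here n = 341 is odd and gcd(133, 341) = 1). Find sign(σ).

+1

Trace 133: π^k(133) = [133, 298, 78, 144, 56, 287, 320] for k=0..6.
Decompose π into cycles: lengths [15, 15, 15, 15, 15, 15, 15, 15, 15, 15, 15, 15, 15, 15, 15, 15, 15, 15, 15, 15, 15, 15, 1, 1, 1, 1, 1, 1, 1, 1, 1, 1, 1] (33 cycles, including the fixed point 0).
With 33 cycles on 341 points, sign = (−1)^{341−33} = +1.
Via Zolotarev, sign(π_{133}) = (133|341) = +1.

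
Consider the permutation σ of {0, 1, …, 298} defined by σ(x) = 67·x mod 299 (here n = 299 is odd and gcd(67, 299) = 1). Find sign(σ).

Orbit of 5 under x↦67x: [5, 36, 20, 144, 80, 277, 21]… (length divides ord_299(67)).
π_67 has 5 disjoint cycles with lengths [132, 132, 22, 12, 1] on {0,…,298}.
sign(π) = (−1)^{n − #cycles} = (−1)^{299−5} = (−1)^294 = +1.

+1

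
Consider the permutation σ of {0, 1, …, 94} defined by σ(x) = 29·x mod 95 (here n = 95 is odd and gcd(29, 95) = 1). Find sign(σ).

-1

Orbit of 61 under x↦29x: [61, 59, 1, 29, 81, 69, 6]… (length divides ord_95(29)).
Cycle type of π: 18×5 + 2×2 + 1; total 8 cycles.
Σ(ℓ_i−1) = 95−8 = 87; sign = (−1)^87 = -1.
Via Zolotarev, sign(π_{29}) = (29|95) = -1.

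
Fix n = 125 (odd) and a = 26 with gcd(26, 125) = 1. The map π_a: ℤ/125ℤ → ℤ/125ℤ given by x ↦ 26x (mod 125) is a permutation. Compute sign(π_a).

+1

Orbit of 101 under x↦26x: [101, 1, 26, 51, 76]… (length divides ord_125(26)).
45 cycles of lengths [5, 5, 5, 5, 5, 5, 5, 5, 5, 5, 5, 5, 5, 5, 5, 5, 5, 5, 5, 5, 1, 1, 1, 1, 1, 1, 1, 1, 1, 1, 1, 1, 1, 1, 1, 1, 1, 1, 1, 1, 1, 1, 1, 1, 1].
sign(π) = (−1)^{n − #cycles} = (−1)^{125−45} = (−1)^80 = +1.
Check: (26/125) = +1 by Zolotarev.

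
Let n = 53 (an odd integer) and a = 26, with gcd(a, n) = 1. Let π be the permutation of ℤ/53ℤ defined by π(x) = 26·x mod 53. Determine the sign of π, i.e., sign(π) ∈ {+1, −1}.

-1

Trace 14: π^k(14) = [14, 46, 30, 38, 34, 36, 35] for k=0..6.
The orbit structure of x ↦ 26x mod 53: 2 orbits of sizes [52, 1].
53 − 2 = 51 transpositions; sign(π) = (−1)^51 = -1.
(26|53)_J = -1 (Zolotarev's lemma cross-check).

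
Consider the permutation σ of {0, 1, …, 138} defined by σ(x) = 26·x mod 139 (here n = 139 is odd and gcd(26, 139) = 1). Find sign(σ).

Orbit of 47 under x↦26x: [47, 110, 80, 134, 9, 95, 107]… (length divides ord_139(26)).
Cycle type of π: 138 + 1; total 2 cycles.
Σ(ℓ_i−1) = 139−2 = 137; sign = (−1)^137 = -1.
(26|139)_J = -1 (Zolotarev's lemma cross-check).

-1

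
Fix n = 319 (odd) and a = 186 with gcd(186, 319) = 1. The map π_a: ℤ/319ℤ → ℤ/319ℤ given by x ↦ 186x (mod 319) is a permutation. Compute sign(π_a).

Start at x=1: 1 → 186 → 144 → 307 → 1 (one orbit).
Cycle lengths of π_186 on ℤ/319ℤ: [4, 4, 4, 4, 4, 4, 4, 4, 4, 4, 4, 4, 4, 4, 4, 4, 4, 4, 4, 4, 4, 4, 4, 4, 4, 4, 4, 4, 4, 4, 4, 4, 4, 4, 4, 4, 4, 4, 4, 4, 4, 4, 4, 4, 4, 4, 4, 4, 4, 4, 4, 4, 4, 4, 4, 4, 4, 4, 4, 4, 4, 4, 4, 4, 4, 4, 4, 4, 4, 4, 4, 4, 4, 4, 4, 4, 4, 2, 2, 2, 2, 2, 1]; 83 cycles in total.
sign(π) = (−1)^{n − #cycles} = (−1)^{319−83} = (−1)^236 = +1.

+1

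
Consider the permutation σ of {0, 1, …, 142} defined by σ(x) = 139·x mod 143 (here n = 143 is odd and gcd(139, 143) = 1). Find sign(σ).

Start at x=94: 94 → 53 → 74 → 133 → 40 → 126 → 68 → … (one orbit).
π_139 has 10 disjoint cycles with lengths [30, 30, 30, 30, 10, 3, 3, 3, 3, 1] on {0,…,142}.
143 − 10 = 133 transpositions; sign(π) = (−1)^133 = -1.
Via Zolotarev, sign(π_{139}) = (139|143) = -1.

-1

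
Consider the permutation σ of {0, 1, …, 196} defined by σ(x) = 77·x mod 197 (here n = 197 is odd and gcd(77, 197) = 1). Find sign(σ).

Orbit of 19 under x↦77x: [19, 84, 164, 20, 161, 183, 104]… (length divides ord_197(77)).
π_77 has 8 disjoint cycles with lengths [28, 28, 28, 28, 28, 28, 28, 1] on {0,…,196}.
sign(π) = (−1)^{n − #cycles} = (−1)^{197−8} = (−1)^189 = -1.

-1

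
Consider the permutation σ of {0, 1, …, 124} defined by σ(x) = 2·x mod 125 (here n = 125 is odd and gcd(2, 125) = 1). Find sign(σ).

Start at x=73: 73 → 21 → 42 → 84 → 43 → 86 → 47 → … (one orbit).
The orbit structure of x ↦ 2x mod 125: 4 orbits of sizes [100, 20, 4, 1].
sign(π) = (−1)^{n − #cycles} = (−1)^{125−4} = (−1)^121 = -1.
Check: (2/125) = -1 by Zolotarev.

-1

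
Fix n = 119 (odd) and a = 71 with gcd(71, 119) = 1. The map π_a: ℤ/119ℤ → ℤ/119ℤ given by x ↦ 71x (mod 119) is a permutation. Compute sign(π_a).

-1

Start at x=22: 22 → 15 → 113 → 50 → 99 → 8 → 92 → … (one orbit).
14 cycles of lengths [16, 16, 16, 16, 16, 16, 16, 1, 1, 1, 1, 1, 1, 1].
119 − 14 = 105 transpositions; sign(π) = (−1)^105 = -1.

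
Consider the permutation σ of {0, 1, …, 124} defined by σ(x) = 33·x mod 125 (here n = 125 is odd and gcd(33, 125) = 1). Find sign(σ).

Start at x=121: 121 → 118 → 19 → 2 → 66 → 53 → 124 → … (one orbit).
Decompose π into cycles: lengths [100, 20, 4, 1] (4 cycles, including the fixed point 0).
4 cycles on 125: each ℓ→(−1)^(ℓ−1), product (−1)^121 = -1.
(33|125)_J = -1 (Zolotarev's lemma cross-check).

-1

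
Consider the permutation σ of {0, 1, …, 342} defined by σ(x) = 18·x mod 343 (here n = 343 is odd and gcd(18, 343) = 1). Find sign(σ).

Orbit of 324 under x↦18x: [324, 1, 18]… (length divides ord_343(18)).
π_18 has 115 disjoint cycles with lengths [3, 3, 3, 3, 3, 3, 3, 3, 3, 3, 3, 3, 3, 3, 3, 3, 3, 3, 3, 3, 3, 3, 3, 3, 3, 3, 3, 3, 3, 3, 3, 3, 3, 3, 3, 3, 3, 3, 3, 3, 3, 3, 3, 3, 3, 3, 3, 3, 3, 3, 3, 3, 3, 3, 3, 3, 3, 3, 3, 3, 3, 3, 3, 3, 3, 3, 3, 3, 3, 3, 3, 3, 3, 3, 3, 3, 3, 3, 3, 3, 3, 3, 3, 3, 3, 3, 3, 3, 3, 3, 3, 3, 3, 3, 3, 3, 3, 3, 3, 3, 3, 3, 3, 3, 3, 3, 3, 3, 3, 3, 3, 3, 3, 3, 1] on {0,…,342}.
With 115 cycles on 343 points, sign = (−1)^{343−115} = +1.
The Jacobi symbol (18|343) = +1 (Zolotarev) agrees.

+1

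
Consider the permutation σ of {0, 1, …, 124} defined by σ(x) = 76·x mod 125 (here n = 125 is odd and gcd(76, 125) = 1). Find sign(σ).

+1

Start at x=1: 1 → 76 → 26 → 101 → 51 → 1 (one orbit).
Cycle type of π: 5×20 + 1×25; total 45 cycles.
sign(π) = (−1)^{n − #cycles} = (−1)^{125−45} = (−1)^80 = +1.
Zolotarev: (76|125) = +1, matching the cycle-count sign.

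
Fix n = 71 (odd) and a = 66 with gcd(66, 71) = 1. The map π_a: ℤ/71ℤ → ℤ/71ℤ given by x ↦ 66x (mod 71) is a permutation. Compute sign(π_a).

Trace 54: π^k(54) = [54, 14, 1, 66, 25, 17, 57] for k=0..6.
Cycle type of π: 10×7 + 1; total 8 cycles.
With 8 cycles on 71 points, sign = (−1)^{71−8} = -1.
Zolotarev: (66|71) = -1, matching the cycle-count sign.

-1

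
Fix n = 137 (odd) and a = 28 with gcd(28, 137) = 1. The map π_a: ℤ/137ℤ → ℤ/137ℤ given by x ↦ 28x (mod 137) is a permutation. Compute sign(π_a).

Start at x=22: 22 → 68 → 123 → 19 → 121 → 100 → 60 → … (one orbit).
π_28 has 3 disjoint cycles with lengths [68, 68, 1] on {0,…,136}.
137 − 3 = 134 transpositions; sign(π) = (−1)^134 = +1.

+1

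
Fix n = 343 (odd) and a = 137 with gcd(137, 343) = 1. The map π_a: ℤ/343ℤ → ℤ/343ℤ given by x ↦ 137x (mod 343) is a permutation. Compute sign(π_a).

Start at x=92: 92 → 256 → 86 → 120 → 319 → 142 → 246 → … (one orbit).
π_137 has 7 disjoint cycles with lengths [147, 147, 21, 21, 3, 3, 1] on {0,…,342}.
343 − 7 = 336 transpositions; sign(π) = (−1)^336 = +1.

+1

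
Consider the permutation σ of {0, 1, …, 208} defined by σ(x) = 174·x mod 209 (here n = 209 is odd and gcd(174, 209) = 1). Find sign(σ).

Trace 23: π^k(23) = [23, 31, 169, 146, 115, 155, 9] for k=0..6.
6 cycles of lengths [90, 90, 18, 5, 5, 1].
6 cycles on 209: each ℓ→(−1)^(ℓ−1), product (−1)^203 = -1.
(174|209)_J = -1 (Zolotarev's lemma cross-check).

-1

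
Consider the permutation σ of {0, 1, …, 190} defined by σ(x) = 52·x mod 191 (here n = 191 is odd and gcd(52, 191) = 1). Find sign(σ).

+1

Orbit of 125 under x↦52x: [125, 6, 121, 180, 1, 52, 30]… (length divides ord_191(52)).
Cycle lengths of π_52 on ℤ/191ℤ: [19, 19, 19, 19, 19, 19, 19, 19, 19, 19, 1]; 11 cycles in total.
191 − 11 = 180 transpositions; sign(π) = (−1)^180 = +1.
The Jacobi symbol (52|191) = +1 (Zolotarev) agrees.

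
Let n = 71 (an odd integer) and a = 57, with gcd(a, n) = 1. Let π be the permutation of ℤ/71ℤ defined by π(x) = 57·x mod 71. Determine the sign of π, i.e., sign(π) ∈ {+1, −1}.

+1

Trace 57: π^k(57) = [57, 54, 25, 5, 1] for k=0..4.
Cycle lengths of π_57 on ℤ/71ℤ: [5, 5, 5, 5, 5, 5, 5, 5, 5, 5, 5, 5, 5, 5, 1]; 15 cycles in total.
sign(π) = (−1)^{n − #cycles} = (−1)^{71−15} = (−1)^56 = +1.
Zolotarev: (57|71) = +1, matching the cycle-count sign.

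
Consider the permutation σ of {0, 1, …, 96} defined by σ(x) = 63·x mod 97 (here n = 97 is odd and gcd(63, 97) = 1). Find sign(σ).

Trace 96: π^k(96) = [96, 34, 8, 19, 33, 42, 27] for k=0..6.
Cycle type of π: 32×3 + 1; total 4 cycles.
4 cycles on 97: each ℓ→(−1)^(ℓ−1), product (−1)^93 = -1.

-1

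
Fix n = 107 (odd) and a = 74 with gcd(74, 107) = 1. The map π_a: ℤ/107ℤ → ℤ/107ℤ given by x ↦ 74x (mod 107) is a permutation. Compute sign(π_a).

Start at x=20: 20 → 89 → 59 → 86 → 51 → 29 → 6 → … (one orbit).
Cycle type of π: 106 + 1; total 2 cycles.
sign(π) = (−1)^{n − #cycles} = (−1)^{107−2} = (−1)^105 = -1.

-1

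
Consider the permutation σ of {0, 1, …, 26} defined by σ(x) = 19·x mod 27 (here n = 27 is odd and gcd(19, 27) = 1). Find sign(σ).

+1

Orbit of 19 under x↦19x: [19, 10, 1]… (length divides ord_27(19)).
Cycle lengths of π_19 on ℤ/27ℤ: [3, 3, 3, 3, 3, 3, 1, 1, 1, 1, 1, 1, 1, 1, 1]; 15 cycles in total.
With 15 cycles on 27 points, sign = (−1)^{27−15} = +1.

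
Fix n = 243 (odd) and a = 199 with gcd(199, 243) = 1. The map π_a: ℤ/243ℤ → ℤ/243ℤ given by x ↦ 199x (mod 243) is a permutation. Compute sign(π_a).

Trace 10: π^k(10) = [10, 46, 163, 118, 154, 28, 226] for k=0..6.
π_199 has 27 disjoint cycles with lengths [27, 27, 27, 27, 27, 27, 9, 9, 9, 9, 9, 9, 3, 3, 3, 3, 3, 3, 1, 1, 1, 1, 1, 1, 1, 1, 1] on {0,…,242}.
With 27 cycles on 243 points, sign = (−1)^{243−27} = +1.
Via Zolotarev, sign(π_{199}) = (199|243) = +1.

+1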